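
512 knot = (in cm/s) 2.634e+04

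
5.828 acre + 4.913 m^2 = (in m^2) 2.359e+04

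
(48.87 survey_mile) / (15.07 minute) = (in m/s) 86.98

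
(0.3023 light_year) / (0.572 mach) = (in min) 2.447e+11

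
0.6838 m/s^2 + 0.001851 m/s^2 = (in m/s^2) 0.6857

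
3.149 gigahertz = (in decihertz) 3.149e+10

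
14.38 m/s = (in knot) 27.95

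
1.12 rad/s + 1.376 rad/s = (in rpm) 23.84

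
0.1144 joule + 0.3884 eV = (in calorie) 0.02734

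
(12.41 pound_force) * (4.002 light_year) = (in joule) 2.09e+18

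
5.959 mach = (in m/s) 2029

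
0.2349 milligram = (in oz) 8.286e-06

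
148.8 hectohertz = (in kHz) 14.88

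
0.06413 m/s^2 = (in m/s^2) 0.06413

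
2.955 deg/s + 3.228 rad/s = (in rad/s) 3.28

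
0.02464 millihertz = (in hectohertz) 2.464e-07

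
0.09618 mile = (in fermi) 1.548e+17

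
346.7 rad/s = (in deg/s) 1.986e+04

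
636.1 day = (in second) 5.496e+07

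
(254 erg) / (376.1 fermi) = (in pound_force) 1.518e+07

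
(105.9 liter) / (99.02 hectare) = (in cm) 1.069e-05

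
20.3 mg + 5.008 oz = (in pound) 0.313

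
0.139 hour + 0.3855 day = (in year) 0.001072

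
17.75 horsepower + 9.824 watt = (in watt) 1.325e+04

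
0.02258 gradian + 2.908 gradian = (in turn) 0.007326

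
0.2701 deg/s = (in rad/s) 0.004714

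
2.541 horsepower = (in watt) 1895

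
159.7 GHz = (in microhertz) 1.597e+17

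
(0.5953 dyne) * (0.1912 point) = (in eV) 2.506e+09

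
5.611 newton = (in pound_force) 1.261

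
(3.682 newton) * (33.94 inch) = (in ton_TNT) 7.586e-10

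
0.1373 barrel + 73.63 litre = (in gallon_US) 25.22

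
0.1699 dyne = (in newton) 1.699e-06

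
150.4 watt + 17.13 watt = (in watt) 167.5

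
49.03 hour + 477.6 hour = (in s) 1.896e+06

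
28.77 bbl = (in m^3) 4.574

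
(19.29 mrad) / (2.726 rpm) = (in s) 0.06757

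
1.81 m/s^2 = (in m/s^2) 1.81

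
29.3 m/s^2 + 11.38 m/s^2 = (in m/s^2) 40.68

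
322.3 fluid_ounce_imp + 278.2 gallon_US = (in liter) 1062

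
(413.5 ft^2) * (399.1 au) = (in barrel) 1.443e+16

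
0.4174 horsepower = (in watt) 311.3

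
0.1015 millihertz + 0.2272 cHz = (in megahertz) 2.374e-09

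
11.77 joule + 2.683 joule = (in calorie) 3.454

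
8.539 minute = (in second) 512.3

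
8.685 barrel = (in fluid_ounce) 4.669e+04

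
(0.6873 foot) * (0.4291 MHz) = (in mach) 264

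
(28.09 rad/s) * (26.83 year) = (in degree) 1.362e+12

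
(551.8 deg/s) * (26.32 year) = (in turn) 1.272e+09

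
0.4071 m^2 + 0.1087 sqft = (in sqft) 4.491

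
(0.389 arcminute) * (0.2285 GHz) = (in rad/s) 2.586e+04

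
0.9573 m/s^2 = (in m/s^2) 0.9573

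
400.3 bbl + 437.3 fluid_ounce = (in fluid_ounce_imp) 2.24e+06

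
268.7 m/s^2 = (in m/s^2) 268.7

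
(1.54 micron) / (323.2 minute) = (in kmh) 2.859e-10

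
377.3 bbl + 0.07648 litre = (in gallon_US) 1.585e+04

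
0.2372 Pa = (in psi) 3.44e-05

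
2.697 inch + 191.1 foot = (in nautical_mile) 0.03149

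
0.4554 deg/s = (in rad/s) 0.007948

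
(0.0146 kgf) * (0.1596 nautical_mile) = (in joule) 42.32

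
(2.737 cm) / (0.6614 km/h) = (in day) 1.724e-06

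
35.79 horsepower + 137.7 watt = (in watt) 2.683e+04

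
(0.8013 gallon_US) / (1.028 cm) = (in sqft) 3.176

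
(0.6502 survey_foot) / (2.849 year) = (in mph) 4.934e-09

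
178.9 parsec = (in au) 3.69e+07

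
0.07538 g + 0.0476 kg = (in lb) 0.1051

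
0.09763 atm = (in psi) 1.435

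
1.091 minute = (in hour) 0.01818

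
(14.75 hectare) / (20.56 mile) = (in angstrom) 4.458e+10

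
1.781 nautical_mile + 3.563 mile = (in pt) 2.56e+07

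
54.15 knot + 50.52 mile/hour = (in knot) 98.05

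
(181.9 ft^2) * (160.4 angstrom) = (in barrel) 1.705e-06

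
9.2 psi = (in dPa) 6.343e+05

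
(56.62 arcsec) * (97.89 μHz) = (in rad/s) 2.687e-08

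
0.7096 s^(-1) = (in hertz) 0.7096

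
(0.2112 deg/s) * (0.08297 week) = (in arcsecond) 3.815e+07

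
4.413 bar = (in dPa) 4.413e+06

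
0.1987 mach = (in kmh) 243.6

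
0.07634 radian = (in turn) 0.01215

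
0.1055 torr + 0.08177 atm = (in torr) 62.25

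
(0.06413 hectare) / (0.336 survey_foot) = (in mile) 3.891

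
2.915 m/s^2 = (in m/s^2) 2.915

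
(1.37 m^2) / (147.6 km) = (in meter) 9.282e-06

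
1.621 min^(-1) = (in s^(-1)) 0.02702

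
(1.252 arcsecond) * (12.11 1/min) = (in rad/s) 1.225e-06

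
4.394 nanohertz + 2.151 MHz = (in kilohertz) 2151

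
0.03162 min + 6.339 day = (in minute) 9128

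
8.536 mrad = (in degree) 0.4891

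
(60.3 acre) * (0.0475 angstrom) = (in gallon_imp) 0.000255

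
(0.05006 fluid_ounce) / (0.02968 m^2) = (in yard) 5.455e-05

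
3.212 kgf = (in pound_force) 7.081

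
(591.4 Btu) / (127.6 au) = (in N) 3.269e-08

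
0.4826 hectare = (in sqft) 5.195e+04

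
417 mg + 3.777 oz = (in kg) 0.1075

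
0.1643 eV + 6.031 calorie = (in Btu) 0.02392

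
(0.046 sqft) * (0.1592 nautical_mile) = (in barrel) 7.925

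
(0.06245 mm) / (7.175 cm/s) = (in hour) 2.418e-07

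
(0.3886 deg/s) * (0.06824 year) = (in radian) 1.46e+04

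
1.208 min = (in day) 0.0008389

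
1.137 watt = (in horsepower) 0.001525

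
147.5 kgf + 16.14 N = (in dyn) 1.463e+08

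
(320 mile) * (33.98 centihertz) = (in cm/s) 1.75e+07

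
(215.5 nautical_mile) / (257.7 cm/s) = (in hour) 43.02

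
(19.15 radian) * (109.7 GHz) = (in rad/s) 2.101e+12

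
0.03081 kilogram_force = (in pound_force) 0.06792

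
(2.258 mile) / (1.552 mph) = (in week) 0.00866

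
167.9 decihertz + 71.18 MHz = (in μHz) 7.118e+13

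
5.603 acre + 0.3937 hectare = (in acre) 6.576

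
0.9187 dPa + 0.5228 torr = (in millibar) 0.6979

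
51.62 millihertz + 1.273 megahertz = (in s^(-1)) 1.273e+06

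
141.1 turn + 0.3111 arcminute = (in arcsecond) 1.829e+08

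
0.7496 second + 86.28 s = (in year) 2.76e-06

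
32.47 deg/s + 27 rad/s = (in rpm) 263.2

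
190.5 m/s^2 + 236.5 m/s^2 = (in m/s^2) 427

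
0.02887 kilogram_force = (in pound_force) 0.06365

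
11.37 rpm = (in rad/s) 1.191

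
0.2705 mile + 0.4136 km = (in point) 2.406e+06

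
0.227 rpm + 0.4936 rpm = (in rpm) 0.7206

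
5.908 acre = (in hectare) 2.391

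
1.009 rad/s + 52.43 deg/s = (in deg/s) 110.2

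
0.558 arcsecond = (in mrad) 0.002705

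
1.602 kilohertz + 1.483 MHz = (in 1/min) 8.908e+07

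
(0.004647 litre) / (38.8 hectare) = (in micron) 1.198e-05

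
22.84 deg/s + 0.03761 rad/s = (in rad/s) 0.4362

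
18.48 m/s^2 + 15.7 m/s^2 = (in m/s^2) 34.18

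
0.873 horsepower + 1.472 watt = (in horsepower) 0.875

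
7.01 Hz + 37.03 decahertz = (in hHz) 3.773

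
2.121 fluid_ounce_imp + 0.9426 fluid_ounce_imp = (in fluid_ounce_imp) 3.064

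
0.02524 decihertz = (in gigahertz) 2.524e-12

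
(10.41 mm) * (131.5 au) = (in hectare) 2.048e+07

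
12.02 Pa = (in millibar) 0.1202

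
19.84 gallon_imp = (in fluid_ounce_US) 3050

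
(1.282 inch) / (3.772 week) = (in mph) 3.193e-08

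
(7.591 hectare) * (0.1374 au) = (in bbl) 9.814e+15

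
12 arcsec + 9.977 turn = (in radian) 62.69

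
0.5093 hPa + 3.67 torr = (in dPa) 5402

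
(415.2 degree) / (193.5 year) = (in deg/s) 6.804e-08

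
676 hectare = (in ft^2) 7.276e+07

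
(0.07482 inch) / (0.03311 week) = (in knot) 1.845e-07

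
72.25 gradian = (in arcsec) 2.341e+05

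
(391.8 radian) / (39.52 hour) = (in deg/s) 0.1578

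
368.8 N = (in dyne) 3.688e+07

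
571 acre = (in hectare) 231.1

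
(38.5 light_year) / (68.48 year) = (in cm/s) 1.687e+10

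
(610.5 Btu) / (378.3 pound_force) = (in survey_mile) 0.2378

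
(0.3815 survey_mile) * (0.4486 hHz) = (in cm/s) 2.754e+06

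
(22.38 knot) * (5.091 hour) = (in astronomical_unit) 1.411e-06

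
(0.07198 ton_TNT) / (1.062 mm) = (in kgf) 2.892e+10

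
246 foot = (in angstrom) 7.498e+11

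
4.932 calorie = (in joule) 20.64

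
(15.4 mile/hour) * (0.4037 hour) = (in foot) 3.283e+04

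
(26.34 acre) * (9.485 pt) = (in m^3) 356.7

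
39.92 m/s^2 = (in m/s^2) 39.92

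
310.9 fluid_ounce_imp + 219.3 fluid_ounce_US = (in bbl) 0.09635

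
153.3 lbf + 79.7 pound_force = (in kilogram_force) 105.7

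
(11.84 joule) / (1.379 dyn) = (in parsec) 2.783e-11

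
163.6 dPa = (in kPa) 0.01636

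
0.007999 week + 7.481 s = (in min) 80.75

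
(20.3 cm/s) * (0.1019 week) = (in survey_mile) 7.774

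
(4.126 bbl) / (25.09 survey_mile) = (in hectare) 1.625e-09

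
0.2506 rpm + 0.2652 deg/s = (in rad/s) 0.03087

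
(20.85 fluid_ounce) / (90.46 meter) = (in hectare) 6.816e-10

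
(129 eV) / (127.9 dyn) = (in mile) 1.004e-17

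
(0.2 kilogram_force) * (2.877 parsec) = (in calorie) 4.161e+16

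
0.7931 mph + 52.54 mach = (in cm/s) 1.789e+06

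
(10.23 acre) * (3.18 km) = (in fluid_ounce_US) 4.452e+12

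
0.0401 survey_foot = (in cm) 1.222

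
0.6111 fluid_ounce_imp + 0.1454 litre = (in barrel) 0.001024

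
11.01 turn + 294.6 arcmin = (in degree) 3969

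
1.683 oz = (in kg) 0.04771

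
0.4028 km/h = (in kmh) 0.4028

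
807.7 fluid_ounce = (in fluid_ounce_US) 807.7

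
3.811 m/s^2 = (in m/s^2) 3.811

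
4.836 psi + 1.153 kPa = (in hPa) 345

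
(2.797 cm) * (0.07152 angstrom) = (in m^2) 2e-13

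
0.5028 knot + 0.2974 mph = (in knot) 0.7612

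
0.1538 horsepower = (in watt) 114.7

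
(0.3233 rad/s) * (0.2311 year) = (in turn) 3.75e+05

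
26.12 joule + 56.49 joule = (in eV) 5.156e+20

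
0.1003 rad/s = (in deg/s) 5.747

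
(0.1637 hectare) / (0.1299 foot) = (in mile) 25.69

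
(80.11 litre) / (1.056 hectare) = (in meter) 7.586e-06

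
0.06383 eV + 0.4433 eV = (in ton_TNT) 1.942e-29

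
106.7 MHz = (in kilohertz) 1.067e+05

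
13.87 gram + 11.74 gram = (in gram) 25.61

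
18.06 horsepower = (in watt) 1.347e+04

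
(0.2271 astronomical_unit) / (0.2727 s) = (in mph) 2.787e+11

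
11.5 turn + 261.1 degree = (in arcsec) 1.584e+07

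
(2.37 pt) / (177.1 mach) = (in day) 1.605e-13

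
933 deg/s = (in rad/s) 16.28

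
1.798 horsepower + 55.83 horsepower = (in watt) 4.297e+04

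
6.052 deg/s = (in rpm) 1.009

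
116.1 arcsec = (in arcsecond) 116.1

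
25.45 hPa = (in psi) 0.3691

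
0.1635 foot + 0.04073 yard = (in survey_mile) 5.411e-05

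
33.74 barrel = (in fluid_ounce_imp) 1.888e+05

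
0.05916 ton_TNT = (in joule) 2.475e+08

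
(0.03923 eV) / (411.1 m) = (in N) 1.529e-23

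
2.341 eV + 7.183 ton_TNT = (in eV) 1.876e+29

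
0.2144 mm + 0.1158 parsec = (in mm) 3.573e+18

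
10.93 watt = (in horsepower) 0.01466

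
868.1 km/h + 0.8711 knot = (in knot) 469.6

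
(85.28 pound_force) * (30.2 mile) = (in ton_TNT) 0.004407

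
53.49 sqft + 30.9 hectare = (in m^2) 3.09e+05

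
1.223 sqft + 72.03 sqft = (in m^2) 6.805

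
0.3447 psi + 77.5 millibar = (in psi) 1.469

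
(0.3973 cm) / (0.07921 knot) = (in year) 3.092e-09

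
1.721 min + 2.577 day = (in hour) 61.88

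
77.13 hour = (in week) 0.4591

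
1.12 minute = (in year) 2.131e-06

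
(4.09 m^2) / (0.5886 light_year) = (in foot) 2.41e-15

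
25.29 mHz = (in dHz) 0.2529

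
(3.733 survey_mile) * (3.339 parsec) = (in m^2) 6.19e+20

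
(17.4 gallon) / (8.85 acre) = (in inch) 7.24e-05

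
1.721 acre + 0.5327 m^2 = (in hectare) 0.6965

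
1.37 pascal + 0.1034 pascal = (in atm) 1.454e-05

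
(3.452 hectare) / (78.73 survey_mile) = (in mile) 0.0001693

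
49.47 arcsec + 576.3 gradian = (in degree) 518.7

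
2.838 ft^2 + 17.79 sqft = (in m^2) 1.916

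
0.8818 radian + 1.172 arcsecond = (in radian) 0.8818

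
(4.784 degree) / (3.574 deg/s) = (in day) 1.549e-05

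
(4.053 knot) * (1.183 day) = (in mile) 132.4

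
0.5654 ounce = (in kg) 0.01603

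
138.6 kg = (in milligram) 1.386e+08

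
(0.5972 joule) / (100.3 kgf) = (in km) 6.072e-07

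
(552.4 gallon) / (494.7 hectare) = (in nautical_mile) 2.282e-10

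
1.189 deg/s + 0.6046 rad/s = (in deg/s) 35.83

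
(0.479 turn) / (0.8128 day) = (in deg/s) 0.002456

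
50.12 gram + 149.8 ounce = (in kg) 4.297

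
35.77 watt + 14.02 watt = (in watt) 49.79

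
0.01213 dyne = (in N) 1.213e-07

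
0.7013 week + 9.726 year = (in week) 507.8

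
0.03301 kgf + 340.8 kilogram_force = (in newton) 3342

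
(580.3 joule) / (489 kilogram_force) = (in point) 343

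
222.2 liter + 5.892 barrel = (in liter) 1159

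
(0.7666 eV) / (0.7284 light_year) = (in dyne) 1.782e-30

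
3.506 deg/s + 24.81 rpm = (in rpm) 25.39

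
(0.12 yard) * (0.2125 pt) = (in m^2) 8.226e-06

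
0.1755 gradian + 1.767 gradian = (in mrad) 30.51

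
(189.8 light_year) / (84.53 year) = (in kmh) 2.425e+09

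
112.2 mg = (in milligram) 112.2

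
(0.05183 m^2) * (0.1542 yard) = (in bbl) 0.04597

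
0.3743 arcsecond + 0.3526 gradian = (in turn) 0.0008818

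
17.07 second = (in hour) 0.004742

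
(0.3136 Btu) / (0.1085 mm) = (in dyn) 3.049e+11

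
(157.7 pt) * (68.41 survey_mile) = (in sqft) 6.593e+04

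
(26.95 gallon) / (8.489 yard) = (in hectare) 1.314e-06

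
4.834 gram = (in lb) 0.01066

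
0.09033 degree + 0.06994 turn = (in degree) 25.27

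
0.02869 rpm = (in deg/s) 0.1721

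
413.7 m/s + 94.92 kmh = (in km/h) 1584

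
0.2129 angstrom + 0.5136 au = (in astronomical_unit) 0.5136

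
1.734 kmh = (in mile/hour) 1.077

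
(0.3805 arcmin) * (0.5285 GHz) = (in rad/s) 5.85e+04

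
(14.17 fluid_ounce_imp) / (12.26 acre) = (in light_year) 8.577e-25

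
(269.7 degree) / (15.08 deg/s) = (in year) 5.671e-07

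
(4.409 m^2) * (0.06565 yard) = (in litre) 264.7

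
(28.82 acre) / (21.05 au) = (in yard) 4.05e-08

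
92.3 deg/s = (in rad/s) 1.611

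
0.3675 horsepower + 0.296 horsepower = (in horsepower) 0.6635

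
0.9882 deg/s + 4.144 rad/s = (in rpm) 39.74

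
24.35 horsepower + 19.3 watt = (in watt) 1.818e+04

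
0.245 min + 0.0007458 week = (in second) 465.8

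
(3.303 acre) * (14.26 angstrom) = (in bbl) 0.0001199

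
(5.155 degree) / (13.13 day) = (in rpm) 7.574e-07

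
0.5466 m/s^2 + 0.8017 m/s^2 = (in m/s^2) 1.348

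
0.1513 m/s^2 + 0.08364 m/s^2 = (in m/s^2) 0.2349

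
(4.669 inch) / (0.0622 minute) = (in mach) 9.333e-05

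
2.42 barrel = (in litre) 384.7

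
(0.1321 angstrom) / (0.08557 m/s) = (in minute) 2.573e-12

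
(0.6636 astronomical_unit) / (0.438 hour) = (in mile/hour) 1.408e+08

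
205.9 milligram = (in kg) 0.0002059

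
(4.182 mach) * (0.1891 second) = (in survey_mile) 0.1673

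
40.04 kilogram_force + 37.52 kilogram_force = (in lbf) 171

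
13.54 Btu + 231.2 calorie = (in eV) 9.52e+22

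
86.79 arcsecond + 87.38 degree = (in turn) 0.2428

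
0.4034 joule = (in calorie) 0.09641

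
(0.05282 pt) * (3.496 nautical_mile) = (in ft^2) 1.299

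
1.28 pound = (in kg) 0.5806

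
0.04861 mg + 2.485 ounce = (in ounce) 2.485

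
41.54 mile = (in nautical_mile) 36.1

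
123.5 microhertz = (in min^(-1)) 0.00741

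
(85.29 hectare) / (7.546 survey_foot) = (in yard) 4.055e+05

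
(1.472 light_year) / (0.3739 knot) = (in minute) 1.207e+15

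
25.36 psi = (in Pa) 1.749e+05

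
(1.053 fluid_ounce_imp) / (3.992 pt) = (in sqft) 0.2287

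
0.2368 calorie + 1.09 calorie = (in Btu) 0.005262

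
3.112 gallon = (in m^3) 0.01178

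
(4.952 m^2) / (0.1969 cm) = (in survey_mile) 1.563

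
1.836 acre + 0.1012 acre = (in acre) 1.937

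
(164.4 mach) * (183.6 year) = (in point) 9.187e+17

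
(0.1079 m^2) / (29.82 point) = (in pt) 2.907e+04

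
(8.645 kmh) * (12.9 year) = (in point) 2.769e+12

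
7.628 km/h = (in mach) 0.006223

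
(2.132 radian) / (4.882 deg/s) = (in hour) 0.00695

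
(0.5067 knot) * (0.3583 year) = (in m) 2.945e+06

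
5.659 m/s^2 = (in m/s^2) 5.659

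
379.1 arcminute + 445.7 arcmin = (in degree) 13.75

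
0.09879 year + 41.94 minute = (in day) 36.09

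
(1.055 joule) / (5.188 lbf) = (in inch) 1.8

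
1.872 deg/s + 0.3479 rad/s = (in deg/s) 21.81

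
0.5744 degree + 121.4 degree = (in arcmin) 7318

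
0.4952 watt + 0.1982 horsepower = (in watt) 148.3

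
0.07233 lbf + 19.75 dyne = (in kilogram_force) 0.03283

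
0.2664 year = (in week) 13.89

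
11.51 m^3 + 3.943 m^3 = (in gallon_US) 4082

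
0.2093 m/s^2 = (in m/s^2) 0.2093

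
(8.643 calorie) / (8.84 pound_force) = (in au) 6.147e-12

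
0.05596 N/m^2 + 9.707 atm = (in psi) 142.7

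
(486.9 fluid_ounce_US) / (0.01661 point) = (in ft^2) 2.645e+04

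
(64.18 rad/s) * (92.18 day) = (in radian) 5.112e+08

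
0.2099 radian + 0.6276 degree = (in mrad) 220.9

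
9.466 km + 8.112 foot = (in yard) 1.035e+04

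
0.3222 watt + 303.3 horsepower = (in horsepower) 303.3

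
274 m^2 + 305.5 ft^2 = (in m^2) 302.4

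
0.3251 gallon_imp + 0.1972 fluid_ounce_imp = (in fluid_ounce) 50.16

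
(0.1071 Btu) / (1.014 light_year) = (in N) 1.178e-14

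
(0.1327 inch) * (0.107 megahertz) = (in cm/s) 3.607e+04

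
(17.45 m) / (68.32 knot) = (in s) 0.4965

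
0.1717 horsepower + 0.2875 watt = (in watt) 128.3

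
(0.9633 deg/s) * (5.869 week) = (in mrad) 5.968e+07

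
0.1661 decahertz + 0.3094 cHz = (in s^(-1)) 1.664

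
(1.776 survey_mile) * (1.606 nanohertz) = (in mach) 1.348e-08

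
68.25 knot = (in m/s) 35.11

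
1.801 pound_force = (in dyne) 8.011e+05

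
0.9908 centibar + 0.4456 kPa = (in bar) 0.01436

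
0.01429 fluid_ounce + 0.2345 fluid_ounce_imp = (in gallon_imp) 0.001559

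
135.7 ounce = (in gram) 3847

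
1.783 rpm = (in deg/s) 10.7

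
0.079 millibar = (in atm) 7.797e-05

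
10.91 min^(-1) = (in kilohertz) 0.0001818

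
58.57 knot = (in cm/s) 3013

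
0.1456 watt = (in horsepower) 0.0001953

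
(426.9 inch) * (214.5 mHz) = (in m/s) 2.326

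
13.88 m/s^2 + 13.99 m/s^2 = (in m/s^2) 27.87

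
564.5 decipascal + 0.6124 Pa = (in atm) 0.0005632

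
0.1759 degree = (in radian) 0.00307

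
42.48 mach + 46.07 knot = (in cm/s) 1.449e+06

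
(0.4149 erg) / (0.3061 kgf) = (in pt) 3.918e-05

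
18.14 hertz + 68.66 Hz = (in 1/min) 5208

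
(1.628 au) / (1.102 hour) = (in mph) 1.373e+08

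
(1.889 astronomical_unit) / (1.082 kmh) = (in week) 1.555e+06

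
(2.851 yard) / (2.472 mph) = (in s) 2.359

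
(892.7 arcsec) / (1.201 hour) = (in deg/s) 5.735e-05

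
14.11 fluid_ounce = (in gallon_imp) 0.09179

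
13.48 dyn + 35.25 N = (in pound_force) 7.925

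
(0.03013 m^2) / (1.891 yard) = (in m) 0.01742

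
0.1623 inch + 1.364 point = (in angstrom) 4.604e+07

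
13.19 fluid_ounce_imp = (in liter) 0.3748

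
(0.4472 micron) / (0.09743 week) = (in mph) 1.698e-11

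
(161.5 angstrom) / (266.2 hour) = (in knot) 3.276e-14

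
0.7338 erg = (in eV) 4.58e+11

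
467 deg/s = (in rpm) 77.83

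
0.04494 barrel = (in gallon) 1.887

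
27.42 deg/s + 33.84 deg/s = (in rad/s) 1.069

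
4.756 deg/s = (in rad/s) 0.08301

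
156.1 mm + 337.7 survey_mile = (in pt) 1.541e+09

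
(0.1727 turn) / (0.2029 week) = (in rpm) 8.444e-05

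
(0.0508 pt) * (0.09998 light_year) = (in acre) 4.189e+06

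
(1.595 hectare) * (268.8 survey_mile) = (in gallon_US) 1.823e+12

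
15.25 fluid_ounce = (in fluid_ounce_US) 15.25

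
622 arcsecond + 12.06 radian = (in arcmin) 4.147e+04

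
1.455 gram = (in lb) 0.003208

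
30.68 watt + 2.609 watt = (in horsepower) 0.04464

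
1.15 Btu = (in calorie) 290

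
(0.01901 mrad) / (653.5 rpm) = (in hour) 7.716e-11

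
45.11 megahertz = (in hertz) 4.511e+07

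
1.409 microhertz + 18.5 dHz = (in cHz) 185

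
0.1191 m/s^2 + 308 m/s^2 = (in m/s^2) 308.1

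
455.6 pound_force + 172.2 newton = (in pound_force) 494.3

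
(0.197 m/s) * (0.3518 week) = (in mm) 4.192e+07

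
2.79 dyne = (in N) 2.79e-05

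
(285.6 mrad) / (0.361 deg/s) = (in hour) 0.01259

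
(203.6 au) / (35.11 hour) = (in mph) 5.39e+08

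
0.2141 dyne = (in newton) 2.141e-06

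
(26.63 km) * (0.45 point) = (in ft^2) 45.5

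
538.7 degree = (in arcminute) 3.232e+04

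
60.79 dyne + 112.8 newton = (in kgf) 11.5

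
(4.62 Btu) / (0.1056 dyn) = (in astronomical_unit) 0.03086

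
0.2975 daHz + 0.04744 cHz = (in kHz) 0.002975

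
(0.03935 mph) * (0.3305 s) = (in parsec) 1.884e-19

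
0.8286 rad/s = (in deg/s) 47.48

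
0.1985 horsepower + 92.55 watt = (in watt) 240.6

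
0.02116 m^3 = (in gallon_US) 5.59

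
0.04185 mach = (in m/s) 14.25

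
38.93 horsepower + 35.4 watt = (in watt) 2.907e+04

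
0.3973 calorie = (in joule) 1.662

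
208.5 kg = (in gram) 2.085e+05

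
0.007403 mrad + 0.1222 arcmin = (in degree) 0.002461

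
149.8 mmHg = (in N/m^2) 1.997e+04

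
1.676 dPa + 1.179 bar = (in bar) 1.179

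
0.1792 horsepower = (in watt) 133.6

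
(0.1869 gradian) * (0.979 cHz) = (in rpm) 0.0002745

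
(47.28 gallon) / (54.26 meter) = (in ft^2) 0.0355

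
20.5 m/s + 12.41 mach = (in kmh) 1.529e+04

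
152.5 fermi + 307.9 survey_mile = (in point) 1.405e+09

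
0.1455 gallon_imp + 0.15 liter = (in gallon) 0.2144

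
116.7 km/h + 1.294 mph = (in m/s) 33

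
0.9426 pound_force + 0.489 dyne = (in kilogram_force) 0.4276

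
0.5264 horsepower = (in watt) 392.5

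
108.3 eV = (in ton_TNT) 4.147e-27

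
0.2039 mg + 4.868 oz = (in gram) 138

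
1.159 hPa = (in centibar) 0.1159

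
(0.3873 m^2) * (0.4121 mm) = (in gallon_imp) 0.03511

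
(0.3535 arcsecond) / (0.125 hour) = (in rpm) 3.637e-08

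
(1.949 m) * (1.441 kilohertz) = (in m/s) 2809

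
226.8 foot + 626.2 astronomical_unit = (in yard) 1.024e+14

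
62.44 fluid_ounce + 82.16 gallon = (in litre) 312.9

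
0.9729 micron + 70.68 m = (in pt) 2.004e+05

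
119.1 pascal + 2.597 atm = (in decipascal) 2.633e+06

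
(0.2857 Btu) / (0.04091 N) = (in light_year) 7.788e-13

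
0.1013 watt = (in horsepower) 0.0001358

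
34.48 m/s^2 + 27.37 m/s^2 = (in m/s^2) 61.85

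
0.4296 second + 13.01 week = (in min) 1.311e+05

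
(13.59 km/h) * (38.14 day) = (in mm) 1.244e+10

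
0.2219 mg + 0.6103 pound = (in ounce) 9.765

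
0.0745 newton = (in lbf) 0.01675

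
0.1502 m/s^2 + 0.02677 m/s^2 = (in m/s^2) 0.177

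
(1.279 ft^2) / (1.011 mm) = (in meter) 117.5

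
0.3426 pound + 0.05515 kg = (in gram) 210.6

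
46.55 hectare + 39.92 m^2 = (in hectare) 46.55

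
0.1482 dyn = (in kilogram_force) 1.511e-07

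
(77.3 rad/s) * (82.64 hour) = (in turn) 3.66e+06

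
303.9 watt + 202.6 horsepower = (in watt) 1.514e+05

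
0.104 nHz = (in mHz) 1.04e-07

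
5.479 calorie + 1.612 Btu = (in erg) 1.724e+10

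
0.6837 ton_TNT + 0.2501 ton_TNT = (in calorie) 9.338e+08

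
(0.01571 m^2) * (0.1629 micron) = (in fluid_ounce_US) 8.654e-05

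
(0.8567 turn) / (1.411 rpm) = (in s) 36.43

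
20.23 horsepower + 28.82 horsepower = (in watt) 3.658e+04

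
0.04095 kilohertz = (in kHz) 0.04095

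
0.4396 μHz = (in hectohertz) 4.396e-09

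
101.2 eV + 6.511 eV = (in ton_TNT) 4.125e-27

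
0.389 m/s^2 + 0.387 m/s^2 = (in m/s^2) 0.776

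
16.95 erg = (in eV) 1.058e+13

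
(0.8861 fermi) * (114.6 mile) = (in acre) 4.038e-14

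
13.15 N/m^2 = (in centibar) 0.01315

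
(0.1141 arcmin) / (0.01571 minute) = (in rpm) 0.0003362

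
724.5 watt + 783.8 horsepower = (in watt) 5.852e+05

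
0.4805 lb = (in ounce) 7.688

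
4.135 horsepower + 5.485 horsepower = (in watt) 7174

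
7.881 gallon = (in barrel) 0.1876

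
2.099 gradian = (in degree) 1.889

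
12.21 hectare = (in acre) 30.17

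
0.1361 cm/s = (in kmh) 0.0049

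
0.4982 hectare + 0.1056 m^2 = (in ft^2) 5.363e+04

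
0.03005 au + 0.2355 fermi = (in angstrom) 4.495e+19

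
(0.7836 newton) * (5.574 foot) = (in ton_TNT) 3.182e-10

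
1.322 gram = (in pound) 0.002915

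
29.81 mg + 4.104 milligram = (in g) 0.03391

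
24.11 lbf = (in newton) 107.2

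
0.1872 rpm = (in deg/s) 1.123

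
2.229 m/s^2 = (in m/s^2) 2.229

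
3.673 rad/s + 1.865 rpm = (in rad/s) 3.868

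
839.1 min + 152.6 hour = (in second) 5.997e+05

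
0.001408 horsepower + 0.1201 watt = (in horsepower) 0.001569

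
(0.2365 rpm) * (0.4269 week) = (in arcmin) 2.198e+07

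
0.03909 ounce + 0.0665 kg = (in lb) 0.1491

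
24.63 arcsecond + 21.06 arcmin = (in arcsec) 1288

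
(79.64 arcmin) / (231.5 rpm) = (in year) 3.03e-11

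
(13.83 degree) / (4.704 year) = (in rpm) 1.554e-08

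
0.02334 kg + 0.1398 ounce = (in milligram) 2.73e+04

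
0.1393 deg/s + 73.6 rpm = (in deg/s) 441.7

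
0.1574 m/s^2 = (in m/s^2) 0.1574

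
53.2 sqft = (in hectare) 0.0004942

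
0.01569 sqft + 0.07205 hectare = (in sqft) 7755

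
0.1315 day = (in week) 0.01879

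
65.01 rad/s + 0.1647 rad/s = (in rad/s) 65.17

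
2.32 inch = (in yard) 0.06444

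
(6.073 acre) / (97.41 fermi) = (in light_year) 26.67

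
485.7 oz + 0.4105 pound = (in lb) 30.77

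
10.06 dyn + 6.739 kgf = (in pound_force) 14.86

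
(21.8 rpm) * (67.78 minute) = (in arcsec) 1.915e+09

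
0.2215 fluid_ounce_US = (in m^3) 6.551e-06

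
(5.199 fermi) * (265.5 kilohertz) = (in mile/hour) 3.088e-09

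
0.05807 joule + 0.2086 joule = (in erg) 2.667e+06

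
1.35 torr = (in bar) 0.0018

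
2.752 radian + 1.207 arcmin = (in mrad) 2752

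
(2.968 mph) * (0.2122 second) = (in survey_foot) 0.9237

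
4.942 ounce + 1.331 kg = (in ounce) 51.89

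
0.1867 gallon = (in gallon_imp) 0.1555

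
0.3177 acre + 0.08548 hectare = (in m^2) 2140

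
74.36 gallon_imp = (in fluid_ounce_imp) 1.19e+04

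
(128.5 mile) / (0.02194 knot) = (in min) 3.054e+05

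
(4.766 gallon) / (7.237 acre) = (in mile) 3.828e-10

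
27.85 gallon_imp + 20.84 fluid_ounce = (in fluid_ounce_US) 4302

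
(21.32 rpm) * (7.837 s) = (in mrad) 1.75e+04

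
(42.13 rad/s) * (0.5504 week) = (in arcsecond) 2.893e+12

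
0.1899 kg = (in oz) 6.699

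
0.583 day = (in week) 0.08329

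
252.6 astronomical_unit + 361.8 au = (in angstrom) 9.191e+23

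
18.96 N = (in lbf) 4.262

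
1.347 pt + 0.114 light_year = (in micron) 1.079e+21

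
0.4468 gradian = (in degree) 0.4021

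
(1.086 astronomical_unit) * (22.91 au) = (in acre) 1.376e+20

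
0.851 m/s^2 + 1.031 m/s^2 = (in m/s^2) 1.882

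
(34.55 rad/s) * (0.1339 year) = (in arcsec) 3.009e+13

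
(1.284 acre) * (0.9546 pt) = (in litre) 1750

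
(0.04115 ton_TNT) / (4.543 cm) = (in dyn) 3.79e+14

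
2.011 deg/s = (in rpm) 0.3352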